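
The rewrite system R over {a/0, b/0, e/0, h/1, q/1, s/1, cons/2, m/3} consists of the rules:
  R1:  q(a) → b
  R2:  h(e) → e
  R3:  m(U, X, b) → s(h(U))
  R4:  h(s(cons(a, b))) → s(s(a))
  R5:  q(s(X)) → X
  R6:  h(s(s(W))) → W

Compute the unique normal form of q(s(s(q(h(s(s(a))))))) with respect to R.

1. q(s(s(q(h(s(s(a)))))))  →  s(q(h(s(s(a)))))   [R5 at ε]
2. s(q(h(s(s(a)))))  →  s(q(a))   [R6 at 1.1]
3. s(q(a))  →  s(b)   [R1 at 1]

s(b)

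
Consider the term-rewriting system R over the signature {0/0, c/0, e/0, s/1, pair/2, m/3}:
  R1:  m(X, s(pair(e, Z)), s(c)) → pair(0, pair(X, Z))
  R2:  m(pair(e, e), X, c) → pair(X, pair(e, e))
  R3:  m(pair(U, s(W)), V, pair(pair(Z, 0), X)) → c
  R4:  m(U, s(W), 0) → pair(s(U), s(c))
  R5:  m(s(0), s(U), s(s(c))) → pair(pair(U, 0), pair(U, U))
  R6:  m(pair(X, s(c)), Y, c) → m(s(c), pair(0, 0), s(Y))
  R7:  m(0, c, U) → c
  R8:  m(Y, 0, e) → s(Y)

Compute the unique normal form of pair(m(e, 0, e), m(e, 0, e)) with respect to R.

1. pair(m(e, 0, e), m(e, 0, e))  →  pair(s(e), m(e, 0, e))   [R8 at 1]
2. pair(s(e), m(e, 0, e))  →  pair(s(e), s(e))   [R8 at 2]

pair(s(e), s(e))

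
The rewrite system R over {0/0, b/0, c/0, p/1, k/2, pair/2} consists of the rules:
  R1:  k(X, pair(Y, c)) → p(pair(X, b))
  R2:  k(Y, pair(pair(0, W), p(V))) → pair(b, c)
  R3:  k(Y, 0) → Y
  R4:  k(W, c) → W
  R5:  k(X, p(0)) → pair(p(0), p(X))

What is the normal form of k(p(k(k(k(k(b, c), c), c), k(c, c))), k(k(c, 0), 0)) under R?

p(b)

1. k(p(k(k(k(k(b, c), c), c), k(c, c))), k(k(c, 0), 0))  →  k(p(k(k(k(b, c), c), k(c, c))), k(k(c, 0), 0))   [R4 at 1.1.1]
2. k(p(k(k(k(b, c), c), k(c, c))), k(k(c, 0), 0))  →  k(p(k(k(b, c), k(c, c))), k(k(c, 0), 0))   [R4 at 1.1.1]
3. k(p(k(k(b, c), k(c, c))), k(k(c, 0), 0))  →  k(p(k(b, k(c, c))), k(k(c, 0), 0))   [R4 at 1.1.1]
4. k(p(k(b, k(c, c))), k(k(c, 0), 0))  →  k(p(k(b, c)), k(k(c, 0), 0))   [R4 at 1.1.2]
5. k(p(k(b, c)), k(k(c, 0), 0))  →  k(p(b), k(k(c, 0), 0))   [R4 at 1.1]
6. k(p(b), k(k(c, 0), 0))  →  k(p(b), k(c, 0))   [R3 at 2]
7. k(p(b), k(c, 0))  →  k(p(b), c)   [R3 at 2]
8. k(p(b), c)  →  p(b)   [R4 at ε]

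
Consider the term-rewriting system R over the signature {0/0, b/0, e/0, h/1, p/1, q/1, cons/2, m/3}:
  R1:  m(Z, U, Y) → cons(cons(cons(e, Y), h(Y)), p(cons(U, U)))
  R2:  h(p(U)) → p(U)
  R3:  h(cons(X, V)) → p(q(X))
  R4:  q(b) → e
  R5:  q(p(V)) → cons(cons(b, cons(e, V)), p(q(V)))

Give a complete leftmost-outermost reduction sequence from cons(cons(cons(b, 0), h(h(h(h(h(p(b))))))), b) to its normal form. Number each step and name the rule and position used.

1. cons(cons(cons(b, 0), h(h(h(h(h(p(b))))))), b)  →  cons(cons(cons(b, 0), h(h(h(h(p(b)))))), b)   [R2 at 1.2.1.1.1.1]
2. cons(cons(cons(b, 0), h(h(h(h(p(b)))))), b)  →  cons(cons(cons(b, 0), h(h(h(p(b))))), b)   [R2 at 1.2.1.1.1]
3. cons(cons(cons(b, 0), h(h(h(p(b))))), b)  →  cons(cons(cons(b, 0), h(h(p(b)))), b)   [R2 at 1.2.1.1]
4. cons(cons(cons(b, 0), h(h(p(b)))), b)  →  cons(cons(cons(b, 0), h(p(b))), b)   [R2 at 1.2.1]
5. cons(cons(cons(b, 0), h(p(b))), b)  →  cons(cons(cons(b, 0), p(b)), b)   [R2 at 1.2]

cons(cons(cons(b, 0), p(b)), b)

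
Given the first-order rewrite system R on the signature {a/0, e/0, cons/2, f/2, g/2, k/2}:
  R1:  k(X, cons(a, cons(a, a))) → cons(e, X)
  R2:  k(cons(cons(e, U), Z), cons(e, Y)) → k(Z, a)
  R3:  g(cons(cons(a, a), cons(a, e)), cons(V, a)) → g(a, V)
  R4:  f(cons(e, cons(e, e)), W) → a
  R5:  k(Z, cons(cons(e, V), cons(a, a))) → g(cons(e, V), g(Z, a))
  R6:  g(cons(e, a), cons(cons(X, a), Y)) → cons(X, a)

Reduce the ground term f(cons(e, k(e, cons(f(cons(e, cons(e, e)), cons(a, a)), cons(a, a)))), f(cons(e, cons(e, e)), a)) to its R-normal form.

a

1. f(cons(e, k(e, cons(f(cons(e, cons(e, e)), cons(a, a)), cons(a, a)))), f(cons(e, cons(e, e)), a))  →  f(cons(e, k(e, cons(a, cons(a, a)))), f(cons(e, cons(e, e)), a))   [R4 at 1.2.2.1]
2. f(cons(e, k(e, cons(a, cons(a, a)))), f(cons(e, cons(e, e)), a))  →  f(cons(e, cons(e, e)), f(cons(e, cons(e, e)), a))   [R1 at 1.2]
3. f(cons(e, cons(e, e)), f(cons(e, cons(e, e)), a))  →  a   [R4 at ε]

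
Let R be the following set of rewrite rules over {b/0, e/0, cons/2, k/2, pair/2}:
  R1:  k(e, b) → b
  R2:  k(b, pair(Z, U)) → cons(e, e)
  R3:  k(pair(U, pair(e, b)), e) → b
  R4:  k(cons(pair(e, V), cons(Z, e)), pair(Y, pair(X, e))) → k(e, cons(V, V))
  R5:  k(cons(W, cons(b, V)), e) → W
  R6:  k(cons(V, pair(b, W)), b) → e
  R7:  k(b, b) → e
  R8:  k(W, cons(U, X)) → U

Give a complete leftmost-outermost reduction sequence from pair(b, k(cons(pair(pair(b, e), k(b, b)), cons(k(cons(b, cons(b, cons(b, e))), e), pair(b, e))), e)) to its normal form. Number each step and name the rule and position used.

1. pair(b, k(cons(pair(pair(b, e), k(b, b)), cons(k(cons(b, cons(b, cons(b, e))), e), pair(b, e))), e))  →  pair(b, k(cons(pair(pair(b, e), e), cons(k(cons(b, cons(b, cons(b, e))), e), pair(b, e))), e))   [R7 at 2.1.1.2]
2. pair(b, k(cons(pair(pair(b, e), e), cons(k(cons(b, cons(b, cons(b, e))), e), pair(b, e))), e))  →  pair(b, k(cons(pair(pair(b, e), e), cons(b, pair(b, e))), e))   [R5 at 2.1.2.1]
3. pair(b, k(cons(pair(pair(b, e), e), cons(b, pair(b, e))), e))  →  pair(b, pair(pair(b, e), e))   [R5 at 2]

pair(b, pair(pair(b, e), e))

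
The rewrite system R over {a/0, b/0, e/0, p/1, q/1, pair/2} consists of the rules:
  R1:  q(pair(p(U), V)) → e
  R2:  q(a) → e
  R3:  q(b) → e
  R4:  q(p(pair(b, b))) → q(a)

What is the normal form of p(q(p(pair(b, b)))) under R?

p(e)

1. p(q(p(pair(b, b))))  →  p(q(a))   [R4 at 1]
2. p(q(a))  →  p(e)   [R2 at 1]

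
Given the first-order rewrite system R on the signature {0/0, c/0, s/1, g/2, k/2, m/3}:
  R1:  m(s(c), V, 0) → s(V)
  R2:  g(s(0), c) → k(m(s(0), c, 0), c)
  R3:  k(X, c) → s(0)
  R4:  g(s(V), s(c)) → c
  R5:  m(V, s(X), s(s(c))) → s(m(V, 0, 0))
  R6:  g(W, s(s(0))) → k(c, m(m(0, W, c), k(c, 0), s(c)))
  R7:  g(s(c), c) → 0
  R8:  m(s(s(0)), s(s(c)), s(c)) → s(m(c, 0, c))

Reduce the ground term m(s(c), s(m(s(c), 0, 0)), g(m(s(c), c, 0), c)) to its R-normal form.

1. m(s(c), s(m(s(c), 0, 0)), g(m(s(c), c, 0), c))  →  m(s(c), s(s(0)), g(m(s(c), c, 0), c))   [R1 at 2.1]
2. m(s(c), s(s(0)), g(m(s(c), c, 0), c))  →  m(s(c), s(s(0)), g(s(c), c))   [R1 at 3.1]
3. m(s(c), s(s(0)), g(s(c), c))  →  m(s(c), s(s(0)), 0)   [R7 at 3]
4. m(s(c), s(s(0)), 0)  →  s(s(s(0)))   [R1 at ε]

s(s(s(0)))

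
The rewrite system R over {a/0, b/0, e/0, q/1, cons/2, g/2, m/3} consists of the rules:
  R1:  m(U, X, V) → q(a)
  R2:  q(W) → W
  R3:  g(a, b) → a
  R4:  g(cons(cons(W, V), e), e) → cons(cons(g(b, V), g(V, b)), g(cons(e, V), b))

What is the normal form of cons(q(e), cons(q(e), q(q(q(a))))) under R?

cons(e, cons(e, a))

1. cons(q(e), cons(q(e), q(q(q(a)))))  →  cons(e, cons(q(e), q(q(q(a)))))   [R2 at 1]
2. cons(e, cons(q(e), q(q(q(a)))))  →  cons(e, cons(e, q(q(q(a)))))   [R2 at 2.1]
3. cons(e, cons(e, q(q(q(a)))))  →  cons(e, cons(e, q(q(a))))   [R2 at 2.2]
4. cons(e, cons(e, q(q(a))))  →  cons(e, cons(e, q(a)))   [R2 at 2.2]
5. cons(e, cons(e, q(a)))  →  cons(e, cons(e, a))   [R2 at 2.2]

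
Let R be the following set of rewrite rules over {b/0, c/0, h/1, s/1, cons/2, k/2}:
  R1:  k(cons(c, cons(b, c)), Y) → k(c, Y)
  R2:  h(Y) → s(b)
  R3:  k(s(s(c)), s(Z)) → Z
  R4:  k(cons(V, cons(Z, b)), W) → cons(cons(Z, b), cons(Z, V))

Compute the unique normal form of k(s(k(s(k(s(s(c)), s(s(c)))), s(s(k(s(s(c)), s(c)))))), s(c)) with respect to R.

c

1. k(s(k(s(k(s(s(c)), s(s(c)))), s(s(k(s(s(c)), s(c)))))), s(c))  →  k(s(k(s(s(c)), s(s(k(s(s(c)), s(c)))))), s(c))   [R3 at 1.1.1.1]
2. k(s(k(s(s(c)), s(s(k(s(s(c)), s(c)))))), s(c))  →  k(s(s(k(s(s(c)), s(c)))), s(c))   [R3 at 1.1]
3. k(s(s(k(s(s(c)), s(c)))), s(c))  →  k(s(s(c)), s(c))   [R3 at 1.1.1]
4. k(s(s(c)), s(c))  →  c   [R3 at ε]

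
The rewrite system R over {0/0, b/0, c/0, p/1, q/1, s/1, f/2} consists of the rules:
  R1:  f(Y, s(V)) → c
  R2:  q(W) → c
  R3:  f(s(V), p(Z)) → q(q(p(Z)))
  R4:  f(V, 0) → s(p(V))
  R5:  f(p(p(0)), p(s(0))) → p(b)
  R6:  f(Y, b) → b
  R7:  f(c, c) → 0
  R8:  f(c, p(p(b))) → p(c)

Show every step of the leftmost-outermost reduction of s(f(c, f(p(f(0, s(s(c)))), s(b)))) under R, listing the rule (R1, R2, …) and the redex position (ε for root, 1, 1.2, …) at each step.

1. s(f(c, f(p(f(0, s(s(c)))), s(b))))  →  s(f(c, c))   [R1 at 1.2]
2. s(f(c, c))  →  s(0)   [R7 at 1]

s(0)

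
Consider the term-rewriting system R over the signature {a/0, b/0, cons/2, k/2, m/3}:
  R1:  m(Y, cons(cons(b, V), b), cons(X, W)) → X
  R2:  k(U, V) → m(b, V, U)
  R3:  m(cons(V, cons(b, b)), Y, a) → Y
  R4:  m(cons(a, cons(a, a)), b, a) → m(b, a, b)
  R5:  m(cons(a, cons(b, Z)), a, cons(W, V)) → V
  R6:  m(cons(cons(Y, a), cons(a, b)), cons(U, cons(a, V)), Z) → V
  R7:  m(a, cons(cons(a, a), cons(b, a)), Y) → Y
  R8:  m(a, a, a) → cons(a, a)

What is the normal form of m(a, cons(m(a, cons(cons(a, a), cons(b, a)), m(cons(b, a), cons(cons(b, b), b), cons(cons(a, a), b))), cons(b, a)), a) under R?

1. m(a, cons(m(a, cons(cons(a, a), cons(b, a)), m(cons(b, a), cons(cons(b, b), b), cons(cons(a, a), b))), cons(b, a)), a)  →  m(a, cons(m(cons(b, a), cons(cons(b, b), b), cons(cons(a, a), b)), cons(b, a)), a)   [R7 at 2.1]
2. m(a, cons(m(cons(b, a), cons(cons(b, b), b), cons(cons(a, a), b)), cons(b, a)), a)  →  m(a, cons(cons(a, a), cons(b, a)), a)   [R1 at 2.1]
3. m(a, cons(cons(a, a), cons(b, a)), a)  →  a   [R7 at ε]

a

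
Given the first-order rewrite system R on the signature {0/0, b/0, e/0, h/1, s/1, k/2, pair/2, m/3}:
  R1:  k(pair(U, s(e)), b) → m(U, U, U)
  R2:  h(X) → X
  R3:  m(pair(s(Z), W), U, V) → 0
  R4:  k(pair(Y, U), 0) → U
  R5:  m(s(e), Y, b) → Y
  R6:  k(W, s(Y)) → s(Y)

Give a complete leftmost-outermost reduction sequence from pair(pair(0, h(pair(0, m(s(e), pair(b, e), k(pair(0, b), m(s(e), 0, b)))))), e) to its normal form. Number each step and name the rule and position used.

pair(pair(0, pair(0, pair(b, e))), e)

1. pair(pair(0, h(pair(0, m(s(e), pair(b, e), k(pair(0, b), m(s(e), 0, b)))))), e)  →  pair(pair(0, pair(0, m(s(e), pair(b, e), k(pair(0, b), m(s(e), 0, b))))), e)   [R2 at 1.2]
2. pair(pair(0, pair(0, m(s(e), pair(b, e), k(pair(0, b), m(s(e), 0, b))))), e)  →  pair(pair(0, pair(0, m(s(e), pair(b, e), k(pair(0, b), 0)))), e)   [R5 at 1.2.2.3.2]
3. pair(pair(0, pair(0, m(s(e), pair(b, e), k(pair(0, b), 0)))), e)  →  pair(pair(0, pair(0, m(s(e), pair(b, e), b))), e)   [R4 at 1.2.2.3]
4. pair(pair(0, pair(0, m(s(e), pair(b, e), b))), e)  →  pair(pair(0, pair(0, pair(b, e))), e)   [R5 at 1.2.2]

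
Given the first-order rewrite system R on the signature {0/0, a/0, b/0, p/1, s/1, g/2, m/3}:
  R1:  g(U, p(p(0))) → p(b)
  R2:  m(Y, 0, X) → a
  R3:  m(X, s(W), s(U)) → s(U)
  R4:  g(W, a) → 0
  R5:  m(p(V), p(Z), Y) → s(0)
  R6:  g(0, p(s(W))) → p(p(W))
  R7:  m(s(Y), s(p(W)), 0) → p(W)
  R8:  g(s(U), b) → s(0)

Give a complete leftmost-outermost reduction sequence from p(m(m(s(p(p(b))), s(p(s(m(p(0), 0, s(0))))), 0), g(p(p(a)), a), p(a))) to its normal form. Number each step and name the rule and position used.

1. p(m(m(s(p(p(b))), s(p(s(m(p(0), 0, s(0))))), 0), g(p(p(a)), a), p(a)))  →  p(m(p(s(m(p(0), 0, s(0)))), g(p(p(a)), a), p(a)))   [R7 at 1.1]
2. p(m(p(s(m(p(0), 0, s(0)))), g(p(p(a)), a), p(a)))  →  p(m(p(s(a)), g(p(p(a)), a), p(a)))   [R2 at 1.1.1.1]
3. p(m(p(s(a)), g(p(p(a)), a), p(a)))  →  p(m(p(s(a)), 0, p(a)))   [R4 at 1.2]
4. p(m(p(s(a)), 0, p(a)))  →  p(a)   [R2 at 1]

p(a)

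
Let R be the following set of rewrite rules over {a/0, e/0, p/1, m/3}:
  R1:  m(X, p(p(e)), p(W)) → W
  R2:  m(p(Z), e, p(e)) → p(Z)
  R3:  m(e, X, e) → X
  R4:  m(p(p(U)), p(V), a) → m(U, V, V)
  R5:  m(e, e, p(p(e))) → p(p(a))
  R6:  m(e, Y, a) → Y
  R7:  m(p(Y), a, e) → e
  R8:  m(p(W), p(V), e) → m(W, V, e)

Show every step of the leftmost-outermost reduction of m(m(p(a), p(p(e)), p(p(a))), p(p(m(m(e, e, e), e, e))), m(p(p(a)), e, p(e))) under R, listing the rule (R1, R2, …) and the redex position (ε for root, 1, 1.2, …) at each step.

1. m(m(p(a), p(p(e)), p(p(a))), p(p(m(m(e, e, e), e, e))), m(p(p(a)), e, p(e)))  →  m(p(a), p(p(m(m(e, e, e), e, e))), m(p(p(a)), e, p(e)))   [R1 at 1]
2. m(p(a), p(p(m(m(e, e, e), e, e))), m(p(p(a)), e, p(e)))  →  m(p(a), p(p(m(e, e, e))), m(p(p(a)), e, p(e)))   [R3 at 2.1.1.1]
3. m(p(a), p(p(m(e, e, e))), m(p(p(a)), e, p(e)))  →  m(p(a), p(p(e)), m(p(p(a)), e, p(e)))   [R3 at 2.1.1]
4. m(p(a), p(p(e)), m(p(p(a)), e, p(e)))  →  m(p(a), p(p(e)), p(p(a)))   [R2 at 3]
5. m(p(a), p(p(e)), p(p(a)))  →  p(a)   [R1 at ε]

p(a)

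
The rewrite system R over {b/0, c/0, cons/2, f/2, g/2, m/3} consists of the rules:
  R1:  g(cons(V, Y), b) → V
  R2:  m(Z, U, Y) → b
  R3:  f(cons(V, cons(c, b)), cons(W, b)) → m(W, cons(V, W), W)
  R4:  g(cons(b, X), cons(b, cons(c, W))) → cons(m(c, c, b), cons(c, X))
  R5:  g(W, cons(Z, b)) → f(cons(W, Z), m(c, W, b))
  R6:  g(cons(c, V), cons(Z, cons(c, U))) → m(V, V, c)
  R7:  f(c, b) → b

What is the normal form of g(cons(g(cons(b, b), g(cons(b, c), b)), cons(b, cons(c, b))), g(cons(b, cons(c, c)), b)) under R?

1. g(cons(g(cons(b, b), g(cons(b, c), b)), cons(b, cons(c, b))), g(cons(b, cons(c, c)), b))  →  g(cons(g(cons(b, b), b), cons(b, cons(c, b))), g(cons(b, cons(c, c)), b))   [R1 at 1.1.2]
2. g(cons(g(cons(b, b), b), cons(b, cons(c, b))), g(cons(b, cons(c, c)), b))  →  g(cons(b, cons(b, cons(c, b))), g(cons(b, cons(c, c)), b))   [R1 at 1.1]
3. g(cons(b, cons(b, cons(c, b))), g(cons(b, cons(c, c)), b))  →  g(cons(b, cons(b, cons(c, b))), b)   [R1 at 2]
4. g(cons(b, cons(b, cons(c, b))), b)  →  b   [R1 at ε]

b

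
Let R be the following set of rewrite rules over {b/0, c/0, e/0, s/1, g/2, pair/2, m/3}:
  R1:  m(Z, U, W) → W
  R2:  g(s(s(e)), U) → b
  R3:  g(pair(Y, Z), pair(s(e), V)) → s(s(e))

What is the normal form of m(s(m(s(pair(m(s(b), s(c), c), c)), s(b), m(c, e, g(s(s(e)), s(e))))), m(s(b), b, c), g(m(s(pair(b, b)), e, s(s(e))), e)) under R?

b

1. m(s(m(s(pair(m(s(b), s(c), c), c)), s(b), m(c, e, g(s(s(e)), s(e))))), m(s(b), b, c), g(m(s(pair(b, b)), e, s(s(e))), e))  →  g(m(s(pair(b, b)), e, s(s(e))), e)   [R1 at ε]
2. g(m(s(pair(b, b)), e, s(s(e))), e)  →  g(s(s(e)), e)   [R1 at 1]
3. g(s(s(e)), e)  →  b   [R2 at ε]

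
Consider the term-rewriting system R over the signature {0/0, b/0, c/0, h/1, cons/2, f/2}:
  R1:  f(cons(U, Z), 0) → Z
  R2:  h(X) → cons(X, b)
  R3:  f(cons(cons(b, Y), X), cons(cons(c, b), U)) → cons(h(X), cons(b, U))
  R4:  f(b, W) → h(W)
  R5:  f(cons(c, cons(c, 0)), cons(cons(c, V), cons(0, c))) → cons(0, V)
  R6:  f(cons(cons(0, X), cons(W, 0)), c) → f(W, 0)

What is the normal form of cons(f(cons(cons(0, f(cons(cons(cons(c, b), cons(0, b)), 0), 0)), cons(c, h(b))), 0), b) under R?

1. cons(f(cons(cons(0, f(cons(cons(cons(c, b), cons(0, b)), 0), 0)), cons(c, h(b))), 0), b)  →  cons(cons(c, h(b)), b)   [R1 at 1]
2. cons(cons(c, h(b)), b)  →  cons(cons(c, cons(b, b)), b)   [R2 at 1.2]

cons(cons(c, cons(b, b)), b)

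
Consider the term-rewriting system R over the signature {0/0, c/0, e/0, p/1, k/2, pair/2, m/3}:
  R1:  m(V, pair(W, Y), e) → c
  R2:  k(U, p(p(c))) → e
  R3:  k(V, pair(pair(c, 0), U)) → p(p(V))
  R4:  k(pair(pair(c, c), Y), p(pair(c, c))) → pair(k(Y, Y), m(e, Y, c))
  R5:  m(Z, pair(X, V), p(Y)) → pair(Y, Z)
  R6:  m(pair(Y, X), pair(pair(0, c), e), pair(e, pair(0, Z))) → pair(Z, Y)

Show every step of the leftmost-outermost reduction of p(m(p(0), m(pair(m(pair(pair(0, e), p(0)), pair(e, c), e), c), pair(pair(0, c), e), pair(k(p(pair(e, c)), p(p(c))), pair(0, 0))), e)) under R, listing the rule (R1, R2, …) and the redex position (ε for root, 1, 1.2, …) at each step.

1. p(m(p(0), m(pair(m(pair(pair(0, e), p(0)), pair(e, c), e), c), pair(pair(0, c), e), pair(k(p(pair(e, c)), p(p(c))), pair(0, 0))), e))  →  p(m(p(0), m(pair(c, c), pair(pair(0, c), e), pair(k(p(pair(e, c)), p(p(c))), pair(0, 0))), e))   [R1 at 1.2.1.1]
2. p(m(p(0), m(pair(c, c), pair(pair(0, c), e), pair(k(p(pair(e, c)), p(p(c))), pair(0, 0))), e))  →  p(m(p(0), m(pair(c, c), pair(pair(0, c), e), pair(e, pair(0, 0))), e))   [R2 at 1.2.3.1]
3. p(m(p(0), m(pair(c, c), pair(pair(0, c), e), pair(e, pair(0, 0))), e))  →  p(m(p(0), pair(0, c), e))   [R6 at 1.2]
4. p(m(p(0), pair(0, c), e))  →  p(c)   [R1 at 1]

p(c)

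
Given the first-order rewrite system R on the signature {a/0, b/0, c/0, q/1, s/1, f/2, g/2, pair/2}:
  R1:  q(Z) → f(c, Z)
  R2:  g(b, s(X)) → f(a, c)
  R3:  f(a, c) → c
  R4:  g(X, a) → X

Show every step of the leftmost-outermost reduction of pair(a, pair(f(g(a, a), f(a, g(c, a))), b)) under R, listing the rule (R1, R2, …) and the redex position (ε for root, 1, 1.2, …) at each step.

pair(a, pair(c, b))

1. pair(a, pair(f(g(a, a), f(a, g(c, a))), b))  →  pair(a, pair(f(a, f(a, g(c, a))), b))   [R4 at 2.1.1]
2. pair(a, pair(f(a, f(a, g(c, a))), b))  →  pair(a, pair(f(a, f(a, c)), b))   [R4 at 2.1.2.2]
3. pair(a, pair(f(a, f(a, c)), b))  →  pair(a, pair(f(a, c), b))   [R3 at 2.1.2]
4. pair(a, pair(f(a, c), b))  →  pair(a, pair(c, b))   [R3 at 2.1]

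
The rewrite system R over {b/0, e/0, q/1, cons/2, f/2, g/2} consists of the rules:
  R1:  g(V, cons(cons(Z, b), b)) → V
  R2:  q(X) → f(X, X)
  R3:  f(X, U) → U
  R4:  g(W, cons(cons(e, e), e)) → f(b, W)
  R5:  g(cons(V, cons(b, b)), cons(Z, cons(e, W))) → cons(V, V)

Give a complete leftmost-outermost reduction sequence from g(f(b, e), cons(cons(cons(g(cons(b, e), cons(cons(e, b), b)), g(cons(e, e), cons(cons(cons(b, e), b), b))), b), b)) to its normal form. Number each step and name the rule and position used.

e

1. g(f(b, e), cons(cons(cons(g(cons(b, e), cons(cons(e, b), b)), g(cons(e, e), cons(cons(cons(b, e), b), b))), b), b))  →  f(b, e)   [R1 at ε]
2. f(b, e)  →  e   [R3 at ε]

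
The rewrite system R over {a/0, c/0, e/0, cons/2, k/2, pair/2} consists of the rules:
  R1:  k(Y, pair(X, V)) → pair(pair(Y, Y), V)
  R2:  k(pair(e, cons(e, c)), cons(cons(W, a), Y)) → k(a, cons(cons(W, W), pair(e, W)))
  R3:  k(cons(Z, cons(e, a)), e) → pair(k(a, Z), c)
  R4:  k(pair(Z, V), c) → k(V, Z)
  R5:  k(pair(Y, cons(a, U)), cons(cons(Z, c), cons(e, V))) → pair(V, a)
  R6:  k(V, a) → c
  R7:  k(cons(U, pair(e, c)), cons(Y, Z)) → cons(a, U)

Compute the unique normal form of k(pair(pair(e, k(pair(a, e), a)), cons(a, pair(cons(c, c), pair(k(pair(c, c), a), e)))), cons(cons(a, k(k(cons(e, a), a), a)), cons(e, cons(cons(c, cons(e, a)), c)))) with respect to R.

pair(cons(cons(c, cons(e, a)), c), a)

1. k(pair(pair(e, k(pair(a, e), a)), cons(a, pair(cons(c, c), pair(k(pair(c, c), a), e)))), cons(cons(a, k(k(cons(e, a), a), a)), cons(e, cons(cons(c, cons(e, a)), c))))  →  k(pair(pair(e, c), cons(a, pair(cons(c, c), pair(k(pair(c, c), a), e)))), cons(cons(a, k(k(cons(e, a), a), a)), cons(e, cons(cons(c, cons(e, a)), c))))   [R6 at 1.1.2]
2. k(pair(pair(e, c), cons(a, pair(cons(c, c), pair(k(pair(c, c), a), e)))), cons(cons(a, k(k(cons(e, a), a), a)), cons(e, cons(cons(c, cons(e, a)), c))))  →  k(pair(pair(e, c), cons(a, pair(cons(c, c), pair(c, e)))), cons(cons(a, k(k(cons(e, a), a), a)), cons(e, cons(cons(c, cons(e, a)), c))))   [R6 at 1.2.2.2.1]
3. k(pair(pair(e, c), cons(a, pair(cons(c, c), pair(c, e)))), cons(cons(a, k(k(cons(e, a), a), a)), cons(e, cons(cons(c, cons(e, a)), c))))  →  k(pair(pair(e, c), cons(a, pair(cons(c, c), pair(c, e)))), cons(cons(a, c), cons(e, cons(cons(c, cons(e, a)), c))))   [R6 at 2.1.2]
4. k(pair(pair(e, c), cons(a, pair(cons(c, c), pair(c, e)))), cons(cons(a, c), cons(e, cons(cons(c, cons(e, a)), c))))  →  pair(cons(cons(c, cons(e, a)), c), a)   [R5 at ε]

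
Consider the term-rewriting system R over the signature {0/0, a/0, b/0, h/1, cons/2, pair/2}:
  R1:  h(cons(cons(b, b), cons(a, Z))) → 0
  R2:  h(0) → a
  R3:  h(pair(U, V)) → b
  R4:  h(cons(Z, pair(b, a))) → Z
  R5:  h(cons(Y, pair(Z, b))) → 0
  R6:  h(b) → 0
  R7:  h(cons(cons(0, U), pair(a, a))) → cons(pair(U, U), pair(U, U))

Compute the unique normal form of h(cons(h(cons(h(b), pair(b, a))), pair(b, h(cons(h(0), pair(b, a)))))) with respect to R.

1. h(cons(h(cons(h(b), pair(b, a))), pair(b, h(cons(h(0), pair(b, a))))))  →  h(cons(h(b), pair(b, h(cons(h(0), pair(b, a))))))   [R4 at 1.1]
2. h(cons(h(b), pair(b, h(cons(h(0), pair(b, a))))))  →  h(cons(0, pair(b, h(cons(h(0), pair(b, a))))))   [R6 at 1.1]
3. h(cons(0, pair(b, h(cons(h(0), pair(b, a))))))  →  h(cons(0, pair(b, h(0))))   [R4 at 1.2.2]
4. h(cons(0, pair(b, h(0))))  →  h(cons(0, pair(b, a)))   [R2 at 1.2.2]
5. h(cons(0, pair(b, a)))  →  0   [R4 at ε]

0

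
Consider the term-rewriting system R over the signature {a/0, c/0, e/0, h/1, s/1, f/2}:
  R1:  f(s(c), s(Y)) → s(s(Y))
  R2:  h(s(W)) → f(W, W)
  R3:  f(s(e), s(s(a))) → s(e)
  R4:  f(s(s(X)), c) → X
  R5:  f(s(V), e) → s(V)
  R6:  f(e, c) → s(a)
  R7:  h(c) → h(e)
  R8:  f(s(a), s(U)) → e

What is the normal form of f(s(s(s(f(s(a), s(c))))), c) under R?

1. f(s(s(s(f(s(a), s(c))))), c)  →  s(f(s(a), s(c)))   [R4 at ε]
2. s(f(s(a), s(c)))  →  s(e)   [R8 at 1]

s(e)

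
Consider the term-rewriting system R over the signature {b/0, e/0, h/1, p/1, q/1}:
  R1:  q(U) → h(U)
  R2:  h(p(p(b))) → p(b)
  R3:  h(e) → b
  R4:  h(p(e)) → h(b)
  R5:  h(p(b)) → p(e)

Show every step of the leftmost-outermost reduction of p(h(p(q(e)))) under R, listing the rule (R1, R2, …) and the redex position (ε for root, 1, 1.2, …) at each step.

p(p(e))

1. p(h(p(q(e))))  →  p(h(p(h(e))))   [R1 at 1.1.1]
2. p(h(p(h(e))))  →  p(h(p(b)))   [R3 at 1.1.1]
3. p(h(p(b)))  →  p(p(e))   [R5 at 1]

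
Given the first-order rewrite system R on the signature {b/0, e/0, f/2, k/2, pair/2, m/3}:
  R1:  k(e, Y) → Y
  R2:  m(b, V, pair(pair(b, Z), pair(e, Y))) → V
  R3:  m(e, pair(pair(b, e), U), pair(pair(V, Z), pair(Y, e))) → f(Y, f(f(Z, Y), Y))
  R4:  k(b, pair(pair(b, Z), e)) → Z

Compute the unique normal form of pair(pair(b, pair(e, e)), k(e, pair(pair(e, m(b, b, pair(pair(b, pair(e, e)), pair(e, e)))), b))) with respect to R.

pair(pair(b, pair(e, e)), pair(pair(e, b), b))

1. pair(pair(b, pair(e, e)), k(e, pair(pair(e, m(b, b, pair(pair(b, pair(e, e)), pair(e, e)))), b)))  →  pair(pair(b, pair(e, e)), pair(pair(e, m(b, b, pair(pair(b, pair(e, e)), pair(e, e)))), b))   [R1 at 2]
2. pair(pair(b, pair(e, e)), pair(pair(e, m(b, b, pair(pair(b, pair(e, e)), pair(e, e)))), b))  →  pair(pair(b, pair(e, e)), pair(pair(e, b), b))   [R2 at 2.1.2]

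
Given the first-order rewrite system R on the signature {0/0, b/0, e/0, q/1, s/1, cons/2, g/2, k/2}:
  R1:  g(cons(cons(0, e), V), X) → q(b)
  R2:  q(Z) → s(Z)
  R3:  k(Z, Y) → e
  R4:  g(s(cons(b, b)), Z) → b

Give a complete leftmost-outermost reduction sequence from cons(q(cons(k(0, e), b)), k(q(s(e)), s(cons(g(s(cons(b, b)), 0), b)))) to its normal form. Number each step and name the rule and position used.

cons(s(cons(e, b)), e)

1. cons(q(cons(k(0, e), b)), k(q(s(e)), s(cons(g(s(cons(b, b)), 0), b))))  →  cons(s(cons(k(0, e), b)), k(q(s(e)), s(cons(g(s(cons(b, b)), 0), b))))   [R2 at 1]
2. cons(s(cons(k(0, e), b)), k(q(s(e)), s(cons(g(s(cons(b, b)), 0), b))))  →  cons(s(cons(e, b)), k(q(s(e)), s(cons(g(s(cons(b, b)), 0), b))))   [R3 at 1.1.1]
3. cons(s(cons(e, b)), k(q(s(e)), s(cons(g(s(cons(b, b)), 0), b))))  →  cons(s(cons(e, b)), e)   [R3 at 2]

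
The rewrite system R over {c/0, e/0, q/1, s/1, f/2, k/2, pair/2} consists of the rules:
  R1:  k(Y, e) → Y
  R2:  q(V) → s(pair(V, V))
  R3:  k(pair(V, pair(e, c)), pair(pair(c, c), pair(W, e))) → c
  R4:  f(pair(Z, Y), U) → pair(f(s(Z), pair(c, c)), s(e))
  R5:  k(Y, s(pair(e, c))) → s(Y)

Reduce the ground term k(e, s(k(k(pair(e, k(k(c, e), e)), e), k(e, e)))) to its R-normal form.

s(e)

1. k(e, s(k(k(pair(e, k(k(c, e), e)), e), k(e, e))))  →  k(e, s(k(pair(e, k(k(c, e), e)), k(e, e))))   [R1 at 2.1.1]
2. k(e, s(k(pair(e, k(k(c, e), e)), k(e, e))))  →  k(e, s(k(pair(e, k(c, e)), k(e, e))))   [R1 at 2.1.1.2]
3. k(e, s(k(pair(e, k(c, e)), k(e, e))))  →  k(e, s(k(pair(e, c), k(e, e))))   [R1 at 2.1.1.2]
4. k(e, s(k(pair(e, c), k(e, e))))  →  k(e, s(k(pair(e, c), e)))   [R1 at 2.1.2]
5. k(e, s(k(pair(e, c), e)))  →  k(e, s(pair(e, c)))   [R1 at 2.1]
6. k(e, s(pair(e, c)))  →  s(e)   [R5 at ε]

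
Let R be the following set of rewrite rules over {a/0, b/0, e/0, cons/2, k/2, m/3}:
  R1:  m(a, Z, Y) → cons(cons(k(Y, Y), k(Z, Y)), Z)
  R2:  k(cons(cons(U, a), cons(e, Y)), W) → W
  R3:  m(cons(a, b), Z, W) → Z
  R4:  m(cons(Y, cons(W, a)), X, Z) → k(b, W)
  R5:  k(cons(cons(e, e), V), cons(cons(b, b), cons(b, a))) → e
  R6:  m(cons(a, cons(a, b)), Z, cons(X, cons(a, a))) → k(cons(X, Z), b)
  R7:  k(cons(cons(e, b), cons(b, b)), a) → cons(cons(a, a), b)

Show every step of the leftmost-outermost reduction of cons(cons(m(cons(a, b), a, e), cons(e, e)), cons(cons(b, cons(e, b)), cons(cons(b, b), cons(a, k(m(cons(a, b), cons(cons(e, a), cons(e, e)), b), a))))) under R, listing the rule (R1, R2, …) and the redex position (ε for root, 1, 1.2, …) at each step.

cons(cons(a, cons(e, e)), cons(cons(b, cons(e, b)), cons(cons(b, b), cons(a, a))))

1. cons(cons(m(cons(a, b), a, e), cons(e, e)), cons(cons(b, cons(e, b)), cons(cons(b, b), cons(a, k(m(cons(a, b), cons(cons(e, a), cons(e, e)), b), a)))))  →  cons(cons(a, cons(e, e)), cons(cons(b, cons(e, b)), cons(cons(b, b), cons(a, k(m(cons(a, b), cons(cons(e, a), cons(e, e)), b), a)))))   [R3 at 1.1]
2. cons(cons(a, cons(e, e)), cons(cons(b, cons(e, b)), cons(cons(b, b), cons(a, k(m(cons(a, b), cons(cons(e, a), cons(e, e)), b), a)))))  →  cons(cons(a, cons(e, e)), cons(cons(b, cons(e, b)), cons(cons(b, b), cons(a, k(cons(cons(e, a), cons(e, e)), a)))))   [R3 at 2.2.2.2.1]
3. cons(cons(a, cons(e, e)), cons(cons(b, cons(e, b)), cons(cons(b, b), cons(a, k(cons(cons(e, a), cons(e, e)), a)))))  →  cons(cons(a, cons(e, e)), cons(cons(b, cons(e, b)), cons(cons(b, b), cons(a, a))))   [R2 at 2.2.2.2]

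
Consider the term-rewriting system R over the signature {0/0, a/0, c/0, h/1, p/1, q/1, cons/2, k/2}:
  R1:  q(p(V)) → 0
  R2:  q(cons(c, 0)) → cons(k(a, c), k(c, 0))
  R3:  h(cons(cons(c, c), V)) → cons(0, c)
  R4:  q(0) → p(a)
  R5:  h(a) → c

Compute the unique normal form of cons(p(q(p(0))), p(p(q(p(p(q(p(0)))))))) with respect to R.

cons(p(0), p(p(0)))

1. cons(p(q(p(0))), p(p(q(p(p(q(p(0))))))))  →  cons(p(0), p(p(q(p(p(q(p(0))))))))   [R1 at 1.1]
2. cons(p(0), p(p(q(p(p(q(p(0))))))))  →  cons(p(0), p(p(0)))   [R1 at 2.1.1]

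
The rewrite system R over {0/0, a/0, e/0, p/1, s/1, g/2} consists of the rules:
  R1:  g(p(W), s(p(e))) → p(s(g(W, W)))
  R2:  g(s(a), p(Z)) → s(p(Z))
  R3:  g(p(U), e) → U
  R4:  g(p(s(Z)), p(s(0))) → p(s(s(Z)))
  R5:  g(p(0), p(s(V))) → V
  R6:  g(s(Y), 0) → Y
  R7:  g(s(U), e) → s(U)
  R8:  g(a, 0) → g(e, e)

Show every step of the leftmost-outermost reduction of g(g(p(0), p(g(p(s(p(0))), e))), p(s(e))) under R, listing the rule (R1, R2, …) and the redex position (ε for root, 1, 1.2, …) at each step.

1. g(g(p(0), p(g(p(s(p(0))), e))), p(s(e)))  →  g(g(p(0), p(s(p(0)))), p(s(e)))   [R3 at 1.2.1]
2. g(g(p(0), p(s(p(0)))), p(s(e)))  →  g(p(0), p(s(e)))   [R5 at 1]
3. g(p(0), p(s(e)))  →  e   [R5 at ε]

e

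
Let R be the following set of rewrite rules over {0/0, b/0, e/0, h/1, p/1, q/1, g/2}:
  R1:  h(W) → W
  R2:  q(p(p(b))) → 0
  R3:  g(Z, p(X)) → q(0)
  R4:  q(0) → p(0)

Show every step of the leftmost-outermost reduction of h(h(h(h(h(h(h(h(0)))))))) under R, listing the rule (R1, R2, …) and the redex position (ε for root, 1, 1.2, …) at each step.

0

1. h(h(h(h(h(h(h(h(0))))))))  →  h(h(h(h(h(h(h(0)))))))   [R1 at ε]
2. h(h(h(h(h(h(h(0)))))))  →  h(h(h(h(h(h(0))))))   [R1 at ε]
3. h(h(h(h(h(h(0))))))  →  h(h(h(h(h(0)))))   [R1 at ε]
4. h(h(h(h(h(0)))))  →  h(h(h(h(0))))   [R1 at ε]
5. h(h(h(h(0))))  →  h(h(h(0)))   [R1 at ε]
6. h(h(h(0)))  →  h(h(0))   [R1 at ε]
7. h(h(0))  →  h(0)   [R1 at ε]
8. h(0)  →  0   [R1 at ε]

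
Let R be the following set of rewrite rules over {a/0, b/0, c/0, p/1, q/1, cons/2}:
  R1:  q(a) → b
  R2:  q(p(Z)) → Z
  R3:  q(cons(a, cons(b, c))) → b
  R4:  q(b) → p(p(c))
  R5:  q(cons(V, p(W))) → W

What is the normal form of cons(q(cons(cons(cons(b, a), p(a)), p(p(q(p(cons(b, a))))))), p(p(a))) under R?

cons(p(cons(b, a)), p(p(a)))

1. cons(q(cons(cons(cons(b, a), p(a)), p(p(q(p(cons(b, a))))))), p(p(a)))  →  cons(p(q(p(cons(b, a)))), p(p(a)))   [R5 at 1]
2. cons(p(q(p(cons(b, a)))), p(p(a)))  →  cons(p(cons(b, a)), p(p(a)))   [R2 at 1.1]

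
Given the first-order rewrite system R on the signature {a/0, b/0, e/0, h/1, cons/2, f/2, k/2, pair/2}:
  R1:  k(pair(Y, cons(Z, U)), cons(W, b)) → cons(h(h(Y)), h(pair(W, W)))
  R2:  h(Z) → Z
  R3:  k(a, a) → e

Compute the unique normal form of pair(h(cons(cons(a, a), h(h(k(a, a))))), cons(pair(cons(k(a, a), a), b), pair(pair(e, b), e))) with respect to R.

1. pair(h(cons(cons(a, a), h(h(k(a, a))))), cons(pair(cons(k(a, a), a), b), pair(pair(e, b), e)))  →  pair(cons(cons(a, a), h(h(k(a, a)))), cons(pair(cons(k(a, a), a), b), pair(pair(e, b), e)))   [R2 at 1]
2. pair(cons(cons(a, a), h(h(k(a, a)))), cons(pair(cons(k(a, a), a), b), pair(pair(e, b), e)))  →  pair(cons(cons(a, a), h(k(a, a))), cons(pair(cons(k(a, a), a), b), pair(pair(e, b), e)))   [R2 at 1.2]
3. pair(cons(cons(a, a), h(k(a, a))), cons(pair(cons(k(a, a), a), b), pair(pair(e, b), e)))  →  pair(cons(cons(a, a), k(a, a)), cons(pair(cons(k(a, a), a), b), pair(pair(e, b), e)))   [R2 at 1.2]
4. pair(cons(cons(a, a), k(a, a)), cons(pair(cons(k(a, a), a), b), pair(pair(e, b), e)))  →  pair(cons(cons(a, a), e), cons(pair(cons(k(a, a), a), b), pair(pair(e, b), e)))   [R3 at 1.2]
5. pair(cons(cons(a, a), e), cons(pair(cons(k(a, a), a), b), pair(pair(e, b), e)))  →  pair(cons(cons(a, a), e), cons(pair(cons(e, a), b), pair(pair(e, b), e)))   [R3 at 2.1.1.1]

pair(cons(cons(a, a), e), cons(pair(cons(e, a), b), pair(pair(e, b), e)))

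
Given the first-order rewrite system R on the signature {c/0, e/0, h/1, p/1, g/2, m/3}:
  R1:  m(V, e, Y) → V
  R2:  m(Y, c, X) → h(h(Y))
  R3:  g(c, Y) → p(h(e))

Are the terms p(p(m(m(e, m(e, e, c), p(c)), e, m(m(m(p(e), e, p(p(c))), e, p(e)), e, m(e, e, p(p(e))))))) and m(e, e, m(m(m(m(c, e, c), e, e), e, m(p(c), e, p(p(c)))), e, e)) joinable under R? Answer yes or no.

Reduce t₁ = p(p(m(m(e, m(e, e, c), p(c)), e, m(m(m(p(e), e, p(p(c))), e, p(e)), e, m(e, e, p(p(e))))))):
1. p(p(m(m(e, m(e, e, c), p(c)), e, m(m(m(p(e), e, p(p(c))), e, p(e)), e, m(e, e, p(p(e)))))))  →  p(p(m(e, m(e, e, c), p(c))))   [R1 at 1.1]
2. p(p(m(e, m(e, e, c), p(c))))  →  p(p(m(e, e, p(c))))   [R1 at 1.1.2]
3. p(p(m(e, e, p(c))))  →  p(p(e))   [R1 at 1.1]

Reduce t₂ = m(e, e, m(m(m(m(c, e, c), e, e), e, m(p(c), e, p(p(c)))), e, e)):
1. m(e, e, m(m(m(m(c, e, c), e, e), e, m(p(c), e, p(p(c)))), e, e))  →  e   [R1 at ε]

no — NF(t₁) = p(p(e)), NF(t₂) = e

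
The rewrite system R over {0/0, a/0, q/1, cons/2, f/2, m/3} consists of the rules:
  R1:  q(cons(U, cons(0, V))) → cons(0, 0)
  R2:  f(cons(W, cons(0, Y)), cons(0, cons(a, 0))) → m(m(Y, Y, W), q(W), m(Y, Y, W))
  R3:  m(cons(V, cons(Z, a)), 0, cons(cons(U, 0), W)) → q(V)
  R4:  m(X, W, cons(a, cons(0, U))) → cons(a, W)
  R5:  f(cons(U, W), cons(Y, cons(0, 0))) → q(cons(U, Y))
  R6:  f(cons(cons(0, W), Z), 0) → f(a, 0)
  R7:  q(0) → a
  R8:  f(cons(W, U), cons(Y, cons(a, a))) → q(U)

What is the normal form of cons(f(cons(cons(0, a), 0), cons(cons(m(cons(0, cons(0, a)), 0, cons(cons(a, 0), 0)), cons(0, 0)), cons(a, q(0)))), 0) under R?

1. cons(f(cons(cons(0, a), 0), cons(cons(m(cons(0, cons(0, a)), 0, cons(cons(a, 0), 0)), cons(0, 0)), cons(a, q(0)))), 0)  →  cons(f(cons(cons(0, a), 0), cons(cons(q(0), cons(0, 0)), cons(a, q(0)))), 0)   [R3 at 1.2.1.1]
2. cons(f(cons(cons(0, a), 0), cons(cons(q(0), cons(0, 0)), cons(a, q(0)))), 0)  →  cons(f(cons(cons(0, a), 0), cons(cons(a, cons(0, 0)), cons(a, q(0)))), 0)   [R7 at 1.2.1.1]
3. cons(f(cons(cons(0, a), 0), cons(cons(a, cons(0, 0)), cons(a, q(0)))), 0)  →  cons(f(cons(cons(0, a), 0), cons(cons(a, cons(0, 0)), cons(a, a))), 0)   [R7 at 1.2.2.2]
4. cons(f(cons(cons(0, a), 0), cons(cons(a, cons(0, 0)), cons(a, a))), 0)  →  cons(q(0), 0)   [R8 at 1]
5. cons(q(0), 0)  →  cons(a, 0)   [R7 at 1]

cons(a, 0)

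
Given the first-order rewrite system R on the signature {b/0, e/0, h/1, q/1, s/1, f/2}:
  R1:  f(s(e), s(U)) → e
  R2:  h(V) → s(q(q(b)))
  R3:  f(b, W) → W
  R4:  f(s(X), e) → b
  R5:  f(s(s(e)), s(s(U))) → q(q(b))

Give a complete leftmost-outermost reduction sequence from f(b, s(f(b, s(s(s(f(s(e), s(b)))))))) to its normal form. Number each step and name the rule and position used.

1. f(b, s(f(b, s(s(s(f(s(e), s(b))))))))  →  s(f(b, s(s(s(f(s(e), s(b)))))))   [R3 at ε]
2. s(f(b, s(s(s(f(s(e), s(b)))))))  →  s(s(s(s(f(s(e), s(b))))))   [R3 at 1]
3. s(s(s(s(f(s(e), s(b))))))  →  s(s(s(s(e))))   [R1 at 1.1.1.1]

s(s(s(s(e))))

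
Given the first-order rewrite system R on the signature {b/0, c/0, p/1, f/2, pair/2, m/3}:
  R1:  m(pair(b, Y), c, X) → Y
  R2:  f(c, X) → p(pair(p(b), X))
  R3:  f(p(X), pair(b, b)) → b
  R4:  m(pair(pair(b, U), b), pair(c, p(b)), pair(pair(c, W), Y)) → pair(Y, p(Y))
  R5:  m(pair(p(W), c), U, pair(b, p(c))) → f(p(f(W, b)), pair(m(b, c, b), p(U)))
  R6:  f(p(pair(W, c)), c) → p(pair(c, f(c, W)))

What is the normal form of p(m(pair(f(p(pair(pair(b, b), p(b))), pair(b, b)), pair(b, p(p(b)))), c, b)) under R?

p(pair(b, p(p(b))))

1. p(m(pair(f(p(pair(pair(b, b), p(b))), pair(b, b)), pair(b, p(p(b)))), c, b))  →  p(m(pair(b, pair(b, p(p(b)))), c, b))   [R3 at 1.1.1]
2. p(m(pair(b, pair(b, p(p(b)))), c, b))  →  p(pair(b, p(p(b))))   [R1 at 1]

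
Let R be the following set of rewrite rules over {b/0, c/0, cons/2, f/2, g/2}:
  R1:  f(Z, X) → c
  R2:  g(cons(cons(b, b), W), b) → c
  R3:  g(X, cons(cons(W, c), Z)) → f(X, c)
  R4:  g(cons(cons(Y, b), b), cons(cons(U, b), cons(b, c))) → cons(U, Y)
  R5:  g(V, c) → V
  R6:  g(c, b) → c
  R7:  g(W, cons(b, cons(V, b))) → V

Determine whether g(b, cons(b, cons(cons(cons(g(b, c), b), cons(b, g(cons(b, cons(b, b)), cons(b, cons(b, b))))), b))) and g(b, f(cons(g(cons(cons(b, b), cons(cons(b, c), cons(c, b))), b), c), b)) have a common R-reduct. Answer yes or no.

Reduce t₁ = g(b, cons(b, cons(cons(cons(g(b, c), b), cons(b, g(cons(b, cons(b, b)), cons(b, cons(b, b))))), b))):
1. g(b, cons(b, cons(cons(cons(g(b, c), b), cons(b, g(cons(b, cons(b, b)), cons(b, cons(b, b))))), b)))  →  cons(cons(g(b, c), b), cons(b, g(cons(b, cons(b, b)), cons(b, cons(b, b)))))   [R7 at ε]
2. cons(cons(g(b, c), b), cons(b, g(cons(b, cons(b, b)), cons(b, cons(b, b)))))  →  cons(cons(b, b), cons(b, g(cons(b, cons(b, b)), cons(b, cons(b, b)))))   [R5 at 1.1]
3. cons(cons(b, b), cons(b, g(cons(b, cons(b, b)), cons(b, cons(b, b)))))  →  cons(cons(b, b), cons(b, b))   [R7 at 2.2]

Reduce t₂ = g(b, f(cons(g(cons(cons(b, b), cons(cons(b, c), cons(c, b))), b), c), b)):
1. g(b, f(cons(g(cons(cons(b, b), cons(cons(b, c), cons(c, b))), b), c), b))  →  g(b, c)   [R1 at 2]
2. g(b, c)  →  b   [R5 at ε]

no — NF(t₁) = cons(cons(b, b), cons(b, b)), NF(t₂) = b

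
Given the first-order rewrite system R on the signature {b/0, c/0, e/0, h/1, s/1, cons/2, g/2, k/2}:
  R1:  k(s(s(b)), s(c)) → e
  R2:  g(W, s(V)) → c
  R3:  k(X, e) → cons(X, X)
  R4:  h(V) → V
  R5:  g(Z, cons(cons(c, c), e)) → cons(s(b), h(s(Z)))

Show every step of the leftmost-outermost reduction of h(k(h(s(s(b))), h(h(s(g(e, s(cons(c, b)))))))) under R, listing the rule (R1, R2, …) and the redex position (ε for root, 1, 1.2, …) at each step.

1. h(k(h(s(s(b))), h(h(s(g(e, s(cons(c, b))))))))  →  k(h(s(s(b))), h(h(s(g(e, s(cons(c, b)))))))   [R4 at ε]
2. k(h(s(s(b))), h(h(s(g(e, s(cons(c, b)))))))  →  k(s(s(b)), h(h(s(g(e, s(cons(c, b)))))))   [R4 at 1]
3. k(s(s(b)), h(h(s(g(e, s(cons(c, b)))))))  →  k(s(s(b)), h(s(g(e, s(cons(c, b))))))   [R4 at 2]
4. k(s(s(b)), h(s(g(e, s(cons(c, b))))))  →  k(s(s(b)), s(g(e, s(cons(c, b)))))   [R4 at 2]
5. k(s(s(b)), s(g(e, s(cons(c, b)))))  →  k(s(s(b)), s(c))   [R2 at 2.1]
6. k(s(s(b)), s(c))  →  e   [R1 at ε]

e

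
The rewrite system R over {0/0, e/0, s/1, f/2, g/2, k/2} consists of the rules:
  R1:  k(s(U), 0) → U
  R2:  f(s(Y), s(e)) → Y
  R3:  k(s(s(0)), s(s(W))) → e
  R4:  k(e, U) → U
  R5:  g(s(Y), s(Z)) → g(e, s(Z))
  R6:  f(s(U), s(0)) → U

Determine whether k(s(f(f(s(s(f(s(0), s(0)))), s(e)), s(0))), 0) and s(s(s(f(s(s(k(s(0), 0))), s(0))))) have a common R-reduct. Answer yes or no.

Reduce t₁ = k(s(f(f(s(s(f(s(0), s(0)))), s(e)), s(0))), 0):
1. k(s(f(f(s(s(f(s(0), s(0)))), s(e)), s(0))), 0)  →  f(f(s(s(f(s(0), s(0)))), s(e)), s(0))   [R1 at ε]
2. f(f(s(s(f(s(0), s(0)))), s(e)), s(0))  →  f(s(f(s(0), s(0))), s(0))   [R2 at 1]
3. f(s(f(s(0), s(0))), s(0))  →  f(s(0), s(0))   [R6 at ε]
4. f(s(0), s(0))  →  0   [R6 at ε]

Reduce t₂ = s(s(s(f(s(s(k(s(0), 0))), s(0))))):
1. s(s(s(f(s(s(k(s(0), 0))), s(0)))))  →  s(s(s(s(k(s(0), 0)))))   [R6 at 1.1.1]
2. s(s(s(s(k(s(0), 0)))))  →  s(s(s(s(0))))   [R1 at 1.1.1.1]

no — NF(t₁) = 0, NF(t₂) = s(s(s(s(0))))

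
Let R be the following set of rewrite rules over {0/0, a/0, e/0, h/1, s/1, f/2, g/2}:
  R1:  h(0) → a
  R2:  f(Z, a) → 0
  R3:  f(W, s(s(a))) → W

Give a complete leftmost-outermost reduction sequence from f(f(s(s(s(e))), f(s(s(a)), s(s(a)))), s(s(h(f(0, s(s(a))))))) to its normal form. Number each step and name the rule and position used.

s(s(s(e)))

1. f(f(s(s(s(e))), f(s(s(a)), s(s(a)))), s(s(h(f(0, s(s(a)))))))  →  f(f(s(s(s(e))), s(s(a))), s(s(h(f(0, s(s(a)))))))   [R3 at 1.2]
2. f(f(s(s(s(e))), s(s(a))), s(s(h(f(0, s(s(a)))))))  →  f(s(s(s(e))), s(s(h(f(0, s(s(a)))))))   [R3 at 1]
3. f(s(s(s(e))), s(s(h(f(0, s(s(a)))))))  →  f(s(s(s(e))), s(s(h(0))))   [R3 at 2.1.1.1]
4. f(s(s(s(e))), s(s(h(0))))  →  f(s(s(s(e))), s(s(a)))   [R1 at 2.1.1]
5. f(s(s(s(e))), s(s(a)))  →  s(s(s(e)))   [R3 at ε]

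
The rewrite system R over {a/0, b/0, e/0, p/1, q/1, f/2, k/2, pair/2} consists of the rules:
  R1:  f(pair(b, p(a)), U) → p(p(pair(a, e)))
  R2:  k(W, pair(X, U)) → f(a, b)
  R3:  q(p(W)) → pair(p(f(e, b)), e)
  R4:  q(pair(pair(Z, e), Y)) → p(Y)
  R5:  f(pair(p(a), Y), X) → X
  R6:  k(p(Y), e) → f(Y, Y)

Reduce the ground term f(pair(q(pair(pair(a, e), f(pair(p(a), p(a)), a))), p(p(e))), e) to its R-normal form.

e

1. f(pair(q(pair(pair(a, e), f(pair(p(a), p(a)), a))), p(p(e))), e)  →  f(pair(p(f(pair(p(a), p(a)), a)), p(p(e))), e)   [R4 at 1.1]
2. f(pair(p(f(pair(p(a), p(a)), a)), p(p(e))), e)  →  f(pair(p(a), p(p(e))), e)   [R5 at 1.1.1]
3. f(pair(p(a), p(p(e))), e)  →  e   [R5 at ε]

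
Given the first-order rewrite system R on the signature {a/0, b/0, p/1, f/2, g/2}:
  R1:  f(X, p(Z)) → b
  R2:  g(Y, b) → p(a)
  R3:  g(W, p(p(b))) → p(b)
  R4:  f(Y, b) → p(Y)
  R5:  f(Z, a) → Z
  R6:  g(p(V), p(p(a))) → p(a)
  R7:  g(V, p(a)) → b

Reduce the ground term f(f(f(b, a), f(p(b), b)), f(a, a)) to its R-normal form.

1. f(f(f(b, a), f(p(b), b)), f(a, a))  →  f(f(b, f(p(b), b)), f(a, a))   [R5 at 1.1]
2. f(f(b, f(p(b), b)), f(a, a))  →  f(f(b, p(p(b))), f(a, a))   [R4 at 1.2]
3. f(f(b, p(p(b))), f(a, a))  →  f(b, f(a, a))   [R1 at 1]
4. f(b, f(a, a))  →  f(b, a)   [R5 at 2]
5. f(b, a)  →  b   [R5 at ε]

b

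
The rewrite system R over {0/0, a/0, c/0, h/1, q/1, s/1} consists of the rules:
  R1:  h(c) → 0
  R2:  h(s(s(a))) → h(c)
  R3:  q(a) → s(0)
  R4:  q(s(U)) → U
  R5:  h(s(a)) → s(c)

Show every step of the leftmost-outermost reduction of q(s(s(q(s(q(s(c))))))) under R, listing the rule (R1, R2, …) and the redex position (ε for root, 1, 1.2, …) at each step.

1. q(s(s(q(s(q(s(c)))))))  →  s(q(s(q(s(c)))))   [R4 at ε]
2. s(q(s(q(s(c)))))  →  s(q(s(c)))   [R4 at 1]
3. s(q(s(c)))  →  s(c)   [R4 at 1]

s(c)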